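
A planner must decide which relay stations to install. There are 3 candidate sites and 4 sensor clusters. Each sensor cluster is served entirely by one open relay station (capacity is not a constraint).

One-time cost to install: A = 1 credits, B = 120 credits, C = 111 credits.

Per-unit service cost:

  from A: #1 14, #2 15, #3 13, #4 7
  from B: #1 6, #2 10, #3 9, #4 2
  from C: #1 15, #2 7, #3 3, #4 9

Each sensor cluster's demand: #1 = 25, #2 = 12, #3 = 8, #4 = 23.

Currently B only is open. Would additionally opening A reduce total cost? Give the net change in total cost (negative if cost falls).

No — net change +1 (cost rises by 1).

Current service cost with {B}: 388.
Adding A: each sensor cluster re-picks its cheapest; new service cost 388, saving 0.
Extra fixed cost: 1. Net change = 1 − 0 = 1.
(Totals: 508 → 509.)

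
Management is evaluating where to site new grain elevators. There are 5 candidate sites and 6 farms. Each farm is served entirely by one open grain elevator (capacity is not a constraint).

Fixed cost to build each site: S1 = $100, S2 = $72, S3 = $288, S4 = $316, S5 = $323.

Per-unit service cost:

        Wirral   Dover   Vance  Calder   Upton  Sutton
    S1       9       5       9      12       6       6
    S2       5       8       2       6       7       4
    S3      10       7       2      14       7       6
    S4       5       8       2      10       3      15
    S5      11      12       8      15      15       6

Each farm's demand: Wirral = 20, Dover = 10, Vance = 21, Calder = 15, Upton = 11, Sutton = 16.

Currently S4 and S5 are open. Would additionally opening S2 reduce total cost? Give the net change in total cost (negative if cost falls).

Current service cost with {S4, S5}: 501.
Adding S2: each farm re-picks its cheapest; new service cost 409, saving 92.
Extra fixed cost: 72. Net change = 72 − 92 = -20.
(Totals: 1140 → 1120.)

Yes — net change −20 (cost falls by 20).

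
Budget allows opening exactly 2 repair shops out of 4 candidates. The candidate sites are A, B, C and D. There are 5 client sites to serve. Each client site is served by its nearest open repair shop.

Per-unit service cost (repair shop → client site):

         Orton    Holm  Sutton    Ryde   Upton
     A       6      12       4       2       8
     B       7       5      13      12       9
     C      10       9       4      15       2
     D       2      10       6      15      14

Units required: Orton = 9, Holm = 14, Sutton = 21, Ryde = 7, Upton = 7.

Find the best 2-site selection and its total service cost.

Choose A and B; total service cost 278.

With exactly 2 open, each client site uses its cheapest among the chosen.
{A, B}: Orton→A 6·9=54, Holm→B 5·14=70, Sutton→A 4·21=84, Ryde→A 2·7=14, Upton→A 8·7=56. Service cost 278.
{A, C}: service cost 292
{A, D}: service cost 312
Among all 6 size-2 choices, {A, B} is lowest.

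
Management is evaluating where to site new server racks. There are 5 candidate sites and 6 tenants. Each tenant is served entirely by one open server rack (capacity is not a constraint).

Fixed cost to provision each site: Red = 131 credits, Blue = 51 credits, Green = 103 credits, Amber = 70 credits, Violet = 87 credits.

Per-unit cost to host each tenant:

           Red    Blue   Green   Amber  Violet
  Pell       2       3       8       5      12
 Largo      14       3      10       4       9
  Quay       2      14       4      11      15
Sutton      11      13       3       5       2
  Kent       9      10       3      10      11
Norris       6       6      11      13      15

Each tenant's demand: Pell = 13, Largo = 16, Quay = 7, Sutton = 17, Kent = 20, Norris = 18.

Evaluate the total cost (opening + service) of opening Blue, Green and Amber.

Total cost: 558

Each tenant is assigned to its cheapest site among the open ones.
{Blue, Green, Amber}: Pell→Blue 3·13=39, Largo→Blue 3·16=48, Quay→Green 4·7=28, Sutton→Green 3·17=51, Kent→Green 3·20=60, Norris→Blue 6·18=108. Service 334; fixed 224; total 558.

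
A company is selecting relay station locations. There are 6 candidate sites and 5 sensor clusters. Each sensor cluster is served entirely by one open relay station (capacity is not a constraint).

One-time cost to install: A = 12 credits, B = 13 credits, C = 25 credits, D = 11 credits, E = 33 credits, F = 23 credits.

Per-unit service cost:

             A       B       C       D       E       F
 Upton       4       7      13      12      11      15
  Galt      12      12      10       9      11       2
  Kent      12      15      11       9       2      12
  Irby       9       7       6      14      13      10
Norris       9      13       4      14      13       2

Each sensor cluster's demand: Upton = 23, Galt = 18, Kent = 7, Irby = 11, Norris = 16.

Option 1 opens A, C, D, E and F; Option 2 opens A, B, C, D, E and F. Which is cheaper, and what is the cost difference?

Option 1 is cheaper by 13.

Option 1: {A, C, D, E, F}: Upton→A 4·23=92, Galt→F 2·18=36, Kent→E 2·7=14, Irby→C 6·11=66, Norris→F 2·16=32. Service 240; fixed 104; total 344.
Option 2: {A, B, C, D, E, F}: Upton→A 4·23=92, Galt→F 2·18=36, Kent→E 2·7=14, Irby→C 6·11=66, Norris→F 2·16=32. Service 240; fixed 117; total 357.
Difference: |344 − 357| = 13.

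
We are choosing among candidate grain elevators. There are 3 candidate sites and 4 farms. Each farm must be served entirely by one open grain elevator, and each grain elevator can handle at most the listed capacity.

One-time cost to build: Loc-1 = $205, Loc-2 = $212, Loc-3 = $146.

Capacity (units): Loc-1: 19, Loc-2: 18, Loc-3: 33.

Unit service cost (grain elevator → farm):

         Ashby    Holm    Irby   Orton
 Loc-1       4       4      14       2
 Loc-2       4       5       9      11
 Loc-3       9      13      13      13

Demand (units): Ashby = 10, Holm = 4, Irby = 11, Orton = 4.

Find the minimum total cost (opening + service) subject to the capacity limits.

Minimum total cost: 483

Open {Loc-3}: Ashby→Loc-3 9·10=90, Holm→Loc-3 13·4=52, Irby→Loc-3 13·11=143, Orton→Loc-3 13·4=52.
Loads: Loc-3 carries 29/33. Service 337; fixed 146; total 483.
Next best feasible plan costs 558.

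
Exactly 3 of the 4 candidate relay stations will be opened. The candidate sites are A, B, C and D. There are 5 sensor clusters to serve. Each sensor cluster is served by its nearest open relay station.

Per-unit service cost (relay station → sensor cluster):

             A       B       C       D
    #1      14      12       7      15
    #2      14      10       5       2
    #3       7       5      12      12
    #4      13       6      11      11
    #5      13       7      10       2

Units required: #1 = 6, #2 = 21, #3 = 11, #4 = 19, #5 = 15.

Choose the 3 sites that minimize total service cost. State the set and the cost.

Choose B, C and D; total service cost 283.

With exactly 3 open, each sensor cluster uses its cheapest among the chosen.
{B, C, D}: #1→C 7·6=42, #2→D 2·21=42, #3→B 5·11=55, #4→B 6·19=114, #5→D 2·15=30. Service cost 283.
{A, B, D}: service cost 313
{A, C, D}: service cost 400
Among all 4 size-3 choices, {B, C, D} is lowest.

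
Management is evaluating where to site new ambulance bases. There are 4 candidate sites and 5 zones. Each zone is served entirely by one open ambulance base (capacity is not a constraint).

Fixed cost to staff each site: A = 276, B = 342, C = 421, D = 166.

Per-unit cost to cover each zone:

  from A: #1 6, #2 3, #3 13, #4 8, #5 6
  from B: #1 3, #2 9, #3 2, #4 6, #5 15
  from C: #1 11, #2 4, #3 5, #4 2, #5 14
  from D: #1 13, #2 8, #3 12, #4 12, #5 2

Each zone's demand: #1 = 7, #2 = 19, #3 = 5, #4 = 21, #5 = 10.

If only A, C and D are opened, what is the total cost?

Each zone is assigned to its cheapest site among the open ones.
{A, C, D}: #1→A 6·7=42, #2→A 3·19=57, #3→C 5·5=25, #4→C 2·21=42, #5→D 2·10=20. Service 186; fixed 863; total 1049.

Total cost: 1049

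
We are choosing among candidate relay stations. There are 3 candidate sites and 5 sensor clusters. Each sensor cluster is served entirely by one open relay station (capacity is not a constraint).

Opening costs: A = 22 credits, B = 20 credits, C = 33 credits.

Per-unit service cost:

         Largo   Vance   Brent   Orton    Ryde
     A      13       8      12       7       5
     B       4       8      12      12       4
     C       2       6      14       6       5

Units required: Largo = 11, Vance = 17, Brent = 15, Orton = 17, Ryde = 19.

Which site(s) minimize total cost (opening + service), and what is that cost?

For any fixed open set, each sensor cluster goes to its cheapest open site; total = fixed + service.
{B, C}: Largo→C 2·11=22, Vance→C 6·17=102, Brent→B 12·15=180, Orton→C 6·17=102, Ryde→B 4·19=76. Service 482; fixed 53; total 535.
{A, C}: Largo→C 2·11=22, Vance→C 6·17=102, Brent→A 12·15=180, Orton→C 6·17=102, Ryde→A 5·19=95. Service 501; fixed 55; total 556.
{A, B, C}: Largo→C 2·11=22, Vance→C 6·17=102, Brent→A 12·15=180, Orton→C 6·17=102, Ryde→B 4·19=76. Service 482; fixed 75; total 557.
{B}: service 640 + fixed 20 = 660
No other subset beats 535.

Open B and C; minimum total cost 535.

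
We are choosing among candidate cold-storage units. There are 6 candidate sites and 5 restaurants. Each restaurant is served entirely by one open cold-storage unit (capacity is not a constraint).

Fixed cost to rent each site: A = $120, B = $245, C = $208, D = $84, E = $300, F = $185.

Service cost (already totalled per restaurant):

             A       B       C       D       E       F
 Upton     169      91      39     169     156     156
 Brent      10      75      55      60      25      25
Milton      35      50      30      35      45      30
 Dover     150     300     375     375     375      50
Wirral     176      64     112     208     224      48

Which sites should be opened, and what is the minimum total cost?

For any fixed open set, each restaurant goes to its cheapest open site; total = fixed + service.
{F}: Upton→F 156, Brent→F 25, Milton→F 30, Dover→F 50, Wirral→F 48. Service 309; fixed 185; total 494.
{D, F}: service 309 + fixed 269 = 578
{C, F}: Upton→C 39, Brent→F 25, Milton→C 30, Dover→F 50, Wirral→F 48. Service 192; fixed 393; total 585.
{A, B, C, D, E, F}: service 177 + fixed 1142 = 1319
No other subset beats 494.

Open F only; minimum total cost 494.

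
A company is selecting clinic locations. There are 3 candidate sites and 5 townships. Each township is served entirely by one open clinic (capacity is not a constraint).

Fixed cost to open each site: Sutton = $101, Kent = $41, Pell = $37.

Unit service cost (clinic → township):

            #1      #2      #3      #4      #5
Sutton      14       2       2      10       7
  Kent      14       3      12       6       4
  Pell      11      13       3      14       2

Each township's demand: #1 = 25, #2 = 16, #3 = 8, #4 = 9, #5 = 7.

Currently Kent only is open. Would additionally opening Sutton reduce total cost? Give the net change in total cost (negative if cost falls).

Current service cost with {Kent}: 576.
Adding Sutton: each township re-picks its cheapest; new service cost 480, saving 96.
Extra fixed cost: 101. Net change = 101 − 96 = 5.
(Totals: 617 → 622.)

No — net change +5 (cost rises by 5).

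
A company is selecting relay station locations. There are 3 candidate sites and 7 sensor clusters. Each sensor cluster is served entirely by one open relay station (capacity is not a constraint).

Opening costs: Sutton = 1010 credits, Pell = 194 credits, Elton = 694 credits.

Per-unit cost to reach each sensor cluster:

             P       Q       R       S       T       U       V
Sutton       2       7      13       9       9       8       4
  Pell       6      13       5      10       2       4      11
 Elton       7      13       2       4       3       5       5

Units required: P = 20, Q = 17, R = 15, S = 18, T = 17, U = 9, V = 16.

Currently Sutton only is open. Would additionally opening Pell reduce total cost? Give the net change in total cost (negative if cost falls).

Yes — net change −81 (cost falls by 81).

Current service cost with {Sutton}: 805.
Adding Pell: each sensor cluster re-picks its cheapest; new service cost 530, saving 275.
Extra fixed cost: 194. Net change = 194 − 275 = -81.
(Totals: 1815 → 1734.)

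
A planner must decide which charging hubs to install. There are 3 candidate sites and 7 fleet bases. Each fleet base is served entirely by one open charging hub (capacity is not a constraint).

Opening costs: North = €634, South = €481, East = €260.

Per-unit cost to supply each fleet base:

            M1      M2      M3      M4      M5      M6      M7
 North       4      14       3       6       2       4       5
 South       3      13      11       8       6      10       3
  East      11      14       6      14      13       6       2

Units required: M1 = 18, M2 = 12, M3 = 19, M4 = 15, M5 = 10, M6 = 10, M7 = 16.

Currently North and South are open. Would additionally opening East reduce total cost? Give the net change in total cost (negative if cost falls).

Current service cost with {North, South}: 465.
Adding East: each fleet base re-picks its cheapest; new service cost 449, saving 16.
Extra fixed cost: 260. Net change = 260 − 16 = 244.
(Totals: 1580 → 1824.)

No — net change +244 (cost rises by 244).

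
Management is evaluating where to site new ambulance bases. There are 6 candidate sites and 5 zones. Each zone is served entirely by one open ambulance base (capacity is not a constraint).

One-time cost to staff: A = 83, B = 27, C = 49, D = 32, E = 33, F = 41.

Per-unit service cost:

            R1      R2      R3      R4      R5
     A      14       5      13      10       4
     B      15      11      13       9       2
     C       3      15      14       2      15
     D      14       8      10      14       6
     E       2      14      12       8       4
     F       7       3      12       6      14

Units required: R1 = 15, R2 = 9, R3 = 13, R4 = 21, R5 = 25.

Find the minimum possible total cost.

Minimum total cost: 437

For any fixed open set, each zone goes to its cheapest open site; total = fixed + service.
{B, C, F}: R1→C 3·15=45, R2→F 3·9=27, R3→F 12·13=156, R4→C 2·21=42, R5→B 2·25=50. Service 320; fixed 117; total 437.
{B, C, D, F}: R1→C 3·15=45, R2→F 3·9=27, R3→D 10·13=130, R4→C 2·21=42, R5→B 2·25=50. Service 294; fixed 149; total 443.
{B, C, D}: service 339 + fixed 108 = 447
{A, B, C, D, E, F}: service 279 + fixed 265 = 544
No other subset beats 437.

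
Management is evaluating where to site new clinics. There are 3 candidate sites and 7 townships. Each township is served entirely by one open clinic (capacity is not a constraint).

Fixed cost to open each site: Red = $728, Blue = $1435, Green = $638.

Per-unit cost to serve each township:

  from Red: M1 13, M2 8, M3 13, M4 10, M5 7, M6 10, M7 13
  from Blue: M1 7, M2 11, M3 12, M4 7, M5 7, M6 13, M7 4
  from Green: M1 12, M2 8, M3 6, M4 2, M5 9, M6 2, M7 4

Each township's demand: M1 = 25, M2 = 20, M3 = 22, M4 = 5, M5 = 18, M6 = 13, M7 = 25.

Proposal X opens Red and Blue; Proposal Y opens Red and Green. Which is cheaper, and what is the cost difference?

Proposal Y is cheaper by 933.

Proposal X: {Red, Blue}: M1→Blue 7·25=175, M2→Red 8·20=160, M3→Blue 12·22=264, M4→Blue 7·5=35, M5→Red 7·18=126, M6→Red 10·13=130, M7→Blue 4·25=100. Service 990; fixed 2163; total 3153.
Proposal Y: {Red, Green}: M1→Green 12·25=300, M2→Red 8·20=160, M3→Green 6·22=132, M4→Green 2·5=10, M5→Red 7·18=126, M6→Green 2·13=26, M7→Green 4·25=100. Service 854; fixed 1366; total 2220.
Difference: |3153 − 2220| = 933.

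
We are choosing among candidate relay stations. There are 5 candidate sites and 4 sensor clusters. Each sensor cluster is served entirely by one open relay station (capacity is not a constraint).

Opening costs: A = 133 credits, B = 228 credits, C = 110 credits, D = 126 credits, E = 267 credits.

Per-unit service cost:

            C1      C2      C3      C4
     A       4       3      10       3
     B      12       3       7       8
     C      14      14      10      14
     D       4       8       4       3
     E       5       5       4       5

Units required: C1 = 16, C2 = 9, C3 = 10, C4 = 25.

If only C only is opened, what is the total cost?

Each sensor cluster is assigned to its cheapest site among the open ones.
{C}: C1→C 14·16=224, C2→C 14·9=126, C3→C 10·10=100, C4→C 14·25=350. Service 800; fixed 110; total 910.

Total cost: 910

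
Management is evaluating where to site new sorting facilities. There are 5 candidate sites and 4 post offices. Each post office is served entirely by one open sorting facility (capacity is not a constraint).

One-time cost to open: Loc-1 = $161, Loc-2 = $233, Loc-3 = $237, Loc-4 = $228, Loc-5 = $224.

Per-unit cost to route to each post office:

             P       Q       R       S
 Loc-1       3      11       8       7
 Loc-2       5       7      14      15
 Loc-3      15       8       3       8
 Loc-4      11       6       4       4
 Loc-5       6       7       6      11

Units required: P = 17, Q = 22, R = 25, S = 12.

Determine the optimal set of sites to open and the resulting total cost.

For any fixed open set, each post office goes to its cheapest open site; total = fixed + service.
{Loc-4}: P→Loc-4 11·17=187, Q→Loc-4 6·22=132, R→Loc-4 4·25=100, S→Loc-4 4·12=48. Service 467; fixed 228; total 695.
{Loc-1, Loc-4}: service 331 + fixed 389 = 720
{Loc-1}: service 577 + fixed 161 = 738
{Loc-1, Loc-2, Loc-3, Loc-4, Loc-5}: service 306 + fixed 1083 = 1389
No other subset beats 695.

Open Loc-4 only; minimum total cost 695.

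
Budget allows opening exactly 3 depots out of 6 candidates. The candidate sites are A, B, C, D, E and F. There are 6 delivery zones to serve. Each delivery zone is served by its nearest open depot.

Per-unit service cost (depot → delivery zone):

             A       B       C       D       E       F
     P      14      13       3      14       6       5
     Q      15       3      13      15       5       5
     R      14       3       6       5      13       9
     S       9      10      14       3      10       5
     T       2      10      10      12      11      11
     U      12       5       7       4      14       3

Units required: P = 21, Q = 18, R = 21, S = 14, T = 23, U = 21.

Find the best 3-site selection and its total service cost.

With exactly 3 open, each delivery zone uses its cheapest among the chosen.
{A, B, F}: P→F 5·21=105, Q→B 3·18=54, R→B 3·21=63, S→F 5·14=70, T→A 2·23=46, U→F 3·21=63. Service cost 401.
{A, D, F}: service cost 451
{A, B, C}: service cost 457
Among all 20 size-3 choices, {A, B, F} is lowest.

Choose A, B and F; total service cost 401.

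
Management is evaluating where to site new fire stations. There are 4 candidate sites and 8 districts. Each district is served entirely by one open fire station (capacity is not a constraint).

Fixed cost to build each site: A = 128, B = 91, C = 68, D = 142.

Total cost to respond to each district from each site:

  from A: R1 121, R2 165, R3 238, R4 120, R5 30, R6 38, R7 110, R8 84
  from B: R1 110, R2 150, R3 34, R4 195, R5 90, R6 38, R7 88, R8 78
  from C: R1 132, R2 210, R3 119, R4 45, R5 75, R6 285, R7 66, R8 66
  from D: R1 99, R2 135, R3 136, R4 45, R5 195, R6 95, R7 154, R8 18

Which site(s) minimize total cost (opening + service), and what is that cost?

Open B and C; minimum total cost 743.

For any fixed open set, each district goes to its cheapest open site; total = fixed + service.
{B, C}: R1→B 110, R2→B 150, R3→B 34, R4→C 45, R5→C 75, R6→B 38, R7→C 66, R8→C 66. Service 584; fixed 159; total 743.
{B, D}: R1→D 99, R2→D 135, R3→B 34, R4→D 45, R5→B 90, R6→B 38, R7→B 88, R8→D 18. Service 547; fixed 233; total 780.
{B, C, D}: service 510 + fixed 301 = 811
{A, B, C, D}: R1→D 99, R2→D 135, R3→B 34, R4→C 45, R5→A 30, R6→A 38, R7→C 66, R8→D 18. Service 465; fixed 429; total 894.
(All 15 nonempty subsets were checked; B and C is lowest.)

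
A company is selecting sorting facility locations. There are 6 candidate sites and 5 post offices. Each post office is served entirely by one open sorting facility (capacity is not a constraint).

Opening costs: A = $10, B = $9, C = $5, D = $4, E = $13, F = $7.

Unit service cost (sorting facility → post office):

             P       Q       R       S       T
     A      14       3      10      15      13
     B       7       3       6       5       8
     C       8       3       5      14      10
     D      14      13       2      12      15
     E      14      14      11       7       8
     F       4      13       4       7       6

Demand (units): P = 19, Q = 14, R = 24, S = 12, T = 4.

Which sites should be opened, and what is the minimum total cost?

Open B, D and F; minimum total cost 270.

For any fixed open set, each post office goes to its cheapest open site; total = fixed + service.
{B, D, F}: P→F 4·19=76, Q→B 3·14=42, R→D 2·24=48, S→B 5·12=60, T→F 6·4=24. Service 250; fixed 20; total 270.
{B, C, D, F}: service 250 + fixed 25 = 275
{A, B, D, F}: service 250 + fixed 30 = 280
{A, B, C, D, E, F}: service 250 + fixed 48 = 298
No other subset beats 270.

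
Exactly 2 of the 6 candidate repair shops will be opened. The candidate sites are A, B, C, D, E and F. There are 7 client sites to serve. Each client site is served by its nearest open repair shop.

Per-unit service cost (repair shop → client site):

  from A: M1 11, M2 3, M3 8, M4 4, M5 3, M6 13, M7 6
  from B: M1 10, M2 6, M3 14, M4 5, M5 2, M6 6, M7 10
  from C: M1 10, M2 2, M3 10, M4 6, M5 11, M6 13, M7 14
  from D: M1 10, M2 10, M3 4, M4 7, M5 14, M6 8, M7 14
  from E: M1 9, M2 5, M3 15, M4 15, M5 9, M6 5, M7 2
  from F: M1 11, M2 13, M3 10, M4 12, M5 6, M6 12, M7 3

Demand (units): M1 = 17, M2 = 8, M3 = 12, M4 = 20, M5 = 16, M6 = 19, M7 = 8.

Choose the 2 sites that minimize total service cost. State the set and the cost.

With exactly 2 open, each client site uses its cheapest among the chosen.
{A, E}: M1→E 9·17=153, M2→A 3·8=24, M3→A 8·12=96, M4→A 4·20=80, M5→A 3·16=48, M6→E 5·19=95, M7→E 2·8=16. Service cost 512.
{A, B}: service cost 564
{A, D}: service cost 570
Among all 15 size-2 choices, {A, E} is lowest.

Choose A and E; total service cost 512.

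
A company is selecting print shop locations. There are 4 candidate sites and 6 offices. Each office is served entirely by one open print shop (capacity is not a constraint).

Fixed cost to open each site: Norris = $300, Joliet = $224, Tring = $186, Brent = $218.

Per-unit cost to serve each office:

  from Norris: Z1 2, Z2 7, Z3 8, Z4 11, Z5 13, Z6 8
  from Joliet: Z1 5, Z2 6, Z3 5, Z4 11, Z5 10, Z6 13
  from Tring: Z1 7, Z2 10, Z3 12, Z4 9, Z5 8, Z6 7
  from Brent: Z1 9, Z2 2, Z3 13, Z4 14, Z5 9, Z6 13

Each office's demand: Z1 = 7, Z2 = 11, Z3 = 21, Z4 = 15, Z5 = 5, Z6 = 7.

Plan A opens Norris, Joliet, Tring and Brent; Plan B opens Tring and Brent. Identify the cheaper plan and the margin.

Plan B is cheaper by 342.

Plan A: {Norris, Joliet, Tring, Brent}: Z1→Norris 2·7=14, Z2→Brent 2·11=22, Z3→Joliet 5·21=105, Z4→Tring 9·15=135, Z5→Tring 8·5=40, Z6→Tring 7·7=49. Service 365; fixed 928; total 1293.
Plan B: {Tring, Brent}: Z1→Tring 7·7=49, Z2→Brent 2·11=22, Z3→Tring 12·21=252, Z4→Tring 9·15=135, Z5→Tring 8·5=40, Z6→Tring 7·7=49. Service 547; fixed 404; total 951.
Difference: |1293 − 951| = 342.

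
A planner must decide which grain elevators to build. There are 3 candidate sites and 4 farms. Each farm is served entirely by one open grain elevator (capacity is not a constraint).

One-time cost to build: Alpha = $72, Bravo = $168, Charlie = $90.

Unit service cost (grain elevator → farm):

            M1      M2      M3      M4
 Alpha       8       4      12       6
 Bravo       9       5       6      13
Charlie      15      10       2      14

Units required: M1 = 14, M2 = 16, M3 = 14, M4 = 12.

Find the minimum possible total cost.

Minimum total cost: 438

For any fixed open set, each farm goes to its cheapest open site; total = fixed + service.
{Alpha, Charlie}: M1→Alpha 8·14=112, M2→Alpha 4·16=64, M3→Charlie 2·14=28, M4→Alpha 6·12=72. Service 276; fixed 162; total 438.
{Alpha}: service 416 + fixed 72 = 488
{Alpha, Bravo}: service 332 + fixed 240 = 572
{Alpha, Bravo, Charlie}: service 276 + fixed 330 = 606
No other subset beats 438.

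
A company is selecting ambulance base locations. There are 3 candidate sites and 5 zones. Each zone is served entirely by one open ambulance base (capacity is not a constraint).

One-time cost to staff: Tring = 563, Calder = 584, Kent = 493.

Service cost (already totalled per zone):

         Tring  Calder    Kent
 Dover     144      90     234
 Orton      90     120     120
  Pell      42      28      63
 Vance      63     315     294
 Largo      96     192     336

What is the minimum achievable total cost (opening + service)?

Minimum total cost: 998

For any fixed open set, each zone goes to its cheapest open site; total = fixed + service.
{Tring}: Dover→Tring 144, Orton→Tring 90, Pell→Tring 42, Vance→Tring 63, Largo→Tring 96. Service 435; fixed 563; total 998.
{Calder}: service 745 + fixed 584 = 1329
{Tring, Kent}: Dover→Tring 144, Orton→Tring 90, Pell→Tring 42, Vance→Tring 63, Largo→Tring 96. Service 435; fixed 1056; total 1491.
{Tring, Calder, Kent}: service 367 + fixed 1640 = 2007
No other subset beats 998.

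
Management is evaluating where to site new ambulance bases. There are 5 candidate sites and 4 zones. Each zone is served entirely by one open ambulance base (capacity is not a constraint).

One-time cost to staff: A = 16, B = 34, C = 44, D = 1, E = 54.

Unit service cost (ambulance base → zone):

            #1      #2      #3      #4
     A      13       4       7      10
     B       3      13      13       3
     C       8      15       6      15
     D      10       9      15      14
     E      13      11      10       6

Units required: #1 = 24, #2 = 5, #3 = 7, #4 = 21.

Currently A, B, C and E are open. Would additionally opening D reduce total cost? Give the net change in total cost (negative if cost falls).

No — net change +1 (cost rises by 1).

Current service cost with {A, B, C, E}: 197.
Adding D: each zone re-picks its cheapest; new service cost 197, saving 0.
Extra fixed cost: 1. Net change = 1 − 0 = 1.
(Totals: 345 → 346.)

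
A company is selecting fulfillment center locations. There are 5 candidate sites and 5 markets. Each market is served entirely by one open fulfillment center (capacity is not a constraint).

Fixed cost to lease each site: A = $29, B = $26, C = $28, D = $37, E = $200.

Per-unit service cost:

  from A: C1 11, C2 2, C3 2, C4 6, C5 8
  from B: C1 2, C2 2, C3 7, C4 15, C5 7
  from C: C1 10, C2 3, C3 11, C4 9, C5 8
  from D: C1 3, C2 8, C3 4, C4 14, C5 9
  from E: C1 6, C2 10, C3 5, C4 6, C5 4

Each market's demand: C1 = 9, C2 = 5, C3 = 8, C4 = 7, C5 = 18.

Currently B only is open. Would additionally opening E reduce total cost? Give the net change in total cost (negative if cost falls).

Current service cost with {B}: 315.
Adding E: each market re-picks its cheapest; new service cost 182, saving 133.
Extra fixed cost: 200. Net change = 200 − 133 = 67.
(Totals: 341 → 408.)

No — net change +67 (cost rises by 67).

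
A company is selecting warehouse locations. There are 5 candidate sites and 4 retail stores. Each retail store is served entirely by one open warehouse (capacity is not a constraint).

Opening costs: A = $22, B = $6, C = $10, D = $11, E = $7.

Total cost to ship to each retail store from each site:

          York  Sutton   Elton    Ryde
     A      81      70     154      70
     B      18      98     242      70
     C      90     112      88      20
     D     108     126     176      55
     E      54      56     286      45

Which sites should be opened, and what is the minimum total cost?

For any fixed open set, each retail store goes to its cheapest open site; total = fixed + service.
{B, C, E}: York→B 18, Sutton→E 56, Elton→C 88, Ryde→C 20. Service 182; fixed 23; total 205.
{B, C, D, E}: service 182 + fixed 34 = 216
{A, B, C, E}: York→B 18, Sutton→E 56, Elton→C 88, Ryde→C 20. Service 182; fixed 45; total 227.
{A, B, C, D, E}: York→B 18, Sutton→E 56, Elton→C 88, Ryde→C 20. Service 182; fixed 56; total 238.
No other subset beats 205.

Open B, C and E; minimum total cost 205.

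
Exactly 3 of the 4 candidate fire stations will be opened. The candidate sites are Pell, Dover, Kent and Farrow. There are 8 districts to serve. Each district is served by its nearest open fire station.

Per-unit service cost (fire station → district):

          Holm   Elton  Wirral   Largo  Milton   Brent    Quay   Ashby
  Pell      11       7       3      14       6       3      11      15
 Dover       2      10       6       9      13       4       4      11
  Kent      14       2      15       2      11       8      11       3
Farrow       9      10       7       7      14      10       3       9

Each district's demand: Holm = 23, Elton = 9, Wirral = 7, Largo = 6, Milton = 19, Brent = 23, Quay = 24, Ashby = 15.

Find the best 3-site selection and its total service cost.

Choose Pell, Dover and Kent; total service cost 421.

With exactly 3 open, each district uses its cheapest among the chosen.
{Pell, Dover, Kent}: Holm→Dover 2·23=46, Elton→Kent 2·9=18, Wirral→Pell 3·7=21, Largo→Kent 2·6=12, Milton→Pell 6·19=114, Brent→Pell 3·23=69, Quay→Dover 4·24=96, Ashby→Kent 3·15=45. Service cost 421.
{Dover, Kent, Farrow}: service cost 536
{Pell, Kent, Farrow}: service cost 558
Among all 4 size-3 choices, {Pell, Dover, Kent} is lowest.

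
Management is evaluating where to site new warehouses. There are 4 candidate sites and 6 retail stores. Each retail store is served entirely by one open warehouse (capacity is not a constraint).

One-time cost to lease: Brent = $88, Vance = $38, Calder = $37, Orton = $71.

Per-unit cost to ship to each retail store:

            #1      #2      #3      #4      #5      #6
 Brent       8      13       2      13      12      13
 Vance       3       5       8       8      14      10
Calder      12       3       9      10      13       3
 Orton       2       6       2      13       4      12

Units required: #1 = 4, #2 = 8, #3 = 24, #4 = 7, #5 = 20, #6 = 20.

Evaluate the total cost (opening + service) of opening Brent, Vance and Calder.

Total cost: 603

Each retail store is assigned to its cheapest site among the open ones.
{Brent, Vance, Calder}: #1→Vance 3·4=12, #2→Calder 3·8=24, #3→Brent 2·24=48, #4→Vance 8·7=56, #5→Brent 12·20=240, #6→Calder 3·20=60. Service 440; fixed 163; total 603.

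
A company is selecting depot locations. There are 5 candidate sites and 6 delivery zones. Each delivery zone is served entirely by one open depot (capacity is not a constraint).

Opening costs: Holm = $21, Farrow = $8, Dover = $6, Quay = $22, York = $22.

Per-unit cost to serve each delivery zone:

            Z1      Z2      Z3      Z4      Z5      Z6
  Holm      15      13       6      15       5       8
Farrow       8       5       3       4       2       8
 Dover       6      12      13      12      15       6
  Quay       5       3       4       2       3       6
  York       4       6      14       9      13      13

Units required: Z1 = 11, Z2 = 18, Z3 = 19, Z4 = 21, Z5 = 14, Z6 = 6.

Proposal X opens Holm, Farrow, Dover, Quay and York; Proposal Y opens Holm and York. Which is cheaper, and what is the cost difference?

Proposal X: {Holm, Farrow, Dover, Quay, York}: Z1→York 4·11=44, Z2→Quay 3·18=54, Z3→Farrow 3·19=57, Z4→Quay 2·21=42, Z5→Farrow 2·14=28, Z6→Dover 6·6=36. Service 261; fixed 79; total 340.
Proposal Y: {Holm, York}: Z1→York 4·11=44, Z2→York 6·18=108, Z3→Holm 6·19=114, Z4→York 9·21=189, Z5→Holm 5·14=70, Z6→Holm 8·6=48. Service 573; fixed 43; total 616.
Difference: |340 − 616| = 276.

Proposal X is cheaper by 276.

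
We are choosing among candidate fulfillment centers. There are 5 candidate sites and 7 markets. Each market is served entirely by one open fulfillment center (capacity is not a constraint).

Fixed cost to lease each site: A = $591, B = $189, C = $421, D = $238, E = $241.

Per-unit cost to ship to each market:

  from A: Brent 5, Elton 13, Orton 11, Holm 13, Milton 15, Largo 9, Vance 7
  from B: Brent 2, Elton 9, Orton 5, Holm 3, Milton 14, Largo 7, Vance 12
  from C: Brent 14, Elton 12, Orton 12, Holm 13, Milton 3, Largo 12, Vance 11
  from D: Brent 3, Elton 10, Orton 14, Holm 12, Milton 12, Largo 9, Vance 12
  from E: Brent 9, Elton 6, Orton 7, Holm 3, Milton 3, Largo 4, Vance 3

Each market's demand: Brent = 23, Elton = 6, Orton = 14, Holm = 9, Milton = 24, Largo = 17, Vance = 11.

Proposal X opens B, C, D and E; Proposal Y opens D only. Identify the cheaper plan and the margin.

Proposal X: {B, C, D, E}: Brent→B 2·23=46, Elton→E 6·6=36, Orton→B 5·14=70, Holm→B 3·9=27, Milton→C 3·24=72, Largo→E 4·17=68, Vance→E 3·11=33. Service 352; fixed 1089; total 1441.
Proposal Y: {D}: Brent→D 3·23=69, Elton→D 10·6=60, Orton→D 14·14=196, Holm→D 12·9=108, Milton→D 12·24=288, Largo→D 9·17=153, Vance→D 12·11=132. Service 1006; fixed 238; total 1244.
Difference: |1441 − 1244| = 197.

Proposal Y is cheaper by 197.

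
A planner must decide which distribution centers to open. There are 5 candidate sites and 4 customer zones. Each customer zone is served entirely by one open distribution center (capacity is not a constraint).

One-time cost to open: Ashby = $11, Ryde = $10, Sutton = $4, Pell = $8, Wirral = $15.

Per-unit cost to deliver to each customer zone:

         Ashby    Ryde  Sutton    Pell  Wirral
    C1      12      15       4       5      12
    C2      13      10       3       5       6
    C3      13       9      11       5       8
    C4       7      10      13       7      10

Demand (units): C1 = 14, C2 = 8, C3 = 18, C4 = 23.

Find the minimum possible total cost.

For any fixed open set, each customer zone goes to its cheapest open site; total = fixed + service.
{Sutton, Pell}: C1→Sutton 4·14=56, C2→Sutton 3·8=24, C3→Pell 5·18=90, C4→Pell 7·23=161. Service 331; fixed 12; total 343.
{Ryde, Sutton, Pell}: C1→Sutton 4·14=56, C2→Sutton 3·8=24, C3→Pell 5·18=90, C4→Pell 7·23=161. Service 331; fixed 22; total 353.
{Ashby, Sutton, Pell}: C1→Sutton 4·14=56, C2→Sutton 3·8=24, C3→Pell 5·18=90, C4→Ashby 7·23=161. Service 331; fixed 23; total 354.
{Ashby, Ryde, Sutton, Pell, Wirral}: service 331 + fixed 48 = 379
No other subset beats 343.

Minimum total cost: 343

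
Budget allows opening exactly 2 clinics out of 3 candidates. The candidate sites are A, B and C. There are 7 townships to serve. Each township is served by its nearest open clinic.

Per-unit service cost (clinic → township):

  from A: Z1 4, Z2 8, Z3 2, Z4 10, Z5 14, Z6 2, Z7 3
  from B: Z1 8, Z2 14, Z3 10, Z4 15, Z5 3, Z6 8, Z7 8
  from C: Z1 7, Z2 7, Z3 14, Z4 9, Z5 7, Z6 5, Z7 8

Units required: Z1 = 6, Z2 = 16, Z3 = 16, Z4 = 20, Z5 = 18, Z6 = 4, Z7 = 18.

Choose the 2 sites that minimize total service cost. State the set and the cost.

With exactly 2 open, each township uses its cheapest among the chosen.
{A, B}: Z1→A 4·6=24, Z2→A 8·16=128, Z3→A 2·16=32, Z4→A 10·20=200, Z5→B 3·18=54, Z6→A 2·4=8, Z7→A 3·18=54. Service cost 500.
{A, C}: service cost 536
{B, C}: service cost 712
Among all 3 size-2 choices, {A, B} is lowest.

Choose A and B; total service cost 500.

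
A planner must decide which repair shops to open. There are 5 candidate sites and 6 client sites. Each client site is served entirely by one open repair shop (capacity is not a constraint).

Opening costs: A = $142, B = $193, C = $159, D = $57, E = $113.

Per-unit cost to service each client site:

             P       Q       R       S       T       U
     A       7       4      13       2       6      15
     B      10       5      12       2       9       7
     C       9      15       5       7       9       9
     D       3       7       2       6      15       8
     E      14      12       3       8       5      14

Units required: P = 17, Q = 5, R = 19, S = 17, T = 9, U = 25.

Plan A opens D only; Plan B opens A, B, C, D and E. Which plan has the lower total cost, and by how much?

Plan A: {D}: P→D 3·17=51, Q→D 7·5=35, R→D 2·19=38, S→D 6·17=102, T→D 15·9=135, U→D 8·25=200. Service 561; fixed 57; total 618.
Plan B: {A, B, C, D, E}: P→D 3·17=51, Q→A 4·5=20, R→D 2·19=38, S→A 2·17=34, T→E 5·9=45, U→B 7·25=175. Service 363; fixed 664; total 1027.
Difference: |618 − 1027| = 409.

Plan A is cheaper by 409.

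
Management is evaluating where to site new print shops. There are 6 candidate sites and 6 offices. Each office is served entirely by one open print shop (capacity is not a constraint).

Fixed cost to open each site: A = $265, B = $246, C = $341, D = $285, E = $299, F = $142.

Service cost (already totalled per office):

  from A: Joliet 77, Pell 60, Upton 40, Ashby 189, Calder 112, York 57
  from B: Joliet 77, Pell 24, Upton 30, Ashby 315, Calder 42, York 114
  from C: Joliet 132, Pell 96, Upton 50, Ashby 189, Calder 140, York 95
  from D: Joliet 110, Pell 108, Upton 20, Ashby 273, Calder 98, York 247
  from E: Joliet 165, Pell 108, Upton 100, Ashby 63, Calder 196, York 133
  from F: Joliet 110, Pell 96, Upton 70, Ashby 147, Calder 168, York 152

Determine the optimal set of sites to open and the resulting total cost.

For any fixed open set, each office goes to its cheapest open site; total = fixed + service.
{A}: Joliet→A 77, Pell→A 60, Upton→A 40, Ashby→A 189, Calder→A 112, York→A 57. Service 535; fixed 265; total 800.
{B, F}: Joliet→B 77, Pell→B 24, Upton→B 30, Ashby→F 147, Calder→B 42, York→B 114. Service 434; fixed 388; total 822.
{B}: Joliet→B 77, Pell→B 24, Upton→B 30, Ashby→B 315, Calder→B 42, York→B 114. Service 602; fixed 246; total 848.
{A, B, C, D, E, F}: service 283 + fixed 1578 = 1861
No other subset beats 800.

Open A only; minimum total cost 800.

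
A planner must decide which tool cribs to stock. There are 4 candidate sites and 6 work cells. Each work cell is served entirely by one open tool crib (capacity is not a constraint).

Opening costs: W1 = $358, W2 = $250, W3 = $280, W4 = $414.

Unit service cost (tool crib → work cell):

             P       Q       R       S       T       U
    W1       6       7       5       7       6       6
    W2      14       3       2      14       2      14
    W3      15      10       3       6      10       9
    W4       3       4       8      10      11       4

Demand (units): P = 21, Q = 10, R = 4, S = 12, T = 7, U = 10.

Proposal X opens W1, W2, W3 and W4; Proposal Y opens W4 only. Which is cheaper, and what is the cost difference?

Proposal X: {W1, W2, W3, W4}: P→W4 3·21=63, Q→W2 3·10=30, R→W2 2·4=8, S→W3 6·12=72, T→W2 2·7=14, U→W4 4·10=40. Service 227; fixed 1302; total 1529.
Proposal Y: {W4}: P→W4 3·21=63, Q→W4 4·10=40, R→W4 8·4=32, S→W4 10·12=120, T→W4 11·7=77, U→W4 4·10=40. Service 372; fixed 414; total 786.
Difference: |1529 − 786| = 743.

Proposal Y is cheaper by 743.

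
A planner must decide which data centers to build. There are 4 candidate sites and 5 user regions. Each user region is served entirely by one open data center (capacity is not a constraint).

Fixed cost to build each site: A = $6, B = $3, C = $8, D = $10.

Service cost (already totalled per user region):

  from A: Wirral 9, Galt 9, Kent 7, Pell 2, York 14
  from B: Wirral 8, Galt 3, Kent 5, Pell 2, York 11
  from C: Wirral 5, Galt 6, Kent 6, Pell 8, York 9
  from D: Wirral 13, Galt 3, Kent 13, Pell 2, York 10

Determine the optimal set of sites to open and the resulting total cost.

For any fixed open set, each user region goes to its cheapest open site; total = fixed + service.
{B}: Wirral→B 8, Galt→B 3, Kent→B 5, Pell→B 2, York→B 11. Service 29; fixed 3; total 32.
{B, C}: Wirral→C 5, Galt→B 3, Kent→B 5, Pell→B 2, York→C 9. Service 24; fixed 11; total 35.
{A, B}: Wirral→B 8, Galt→B 3, Kent→B 5, Pell→A 2, York→B 11. Service 29; fixed 9; total 38.
{A, B, C, D}: service 24 + fixed 27 = 51
(All 15 nonempty subsets were checked; B only is lowest.)

Open B only; minimum total cost 32.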